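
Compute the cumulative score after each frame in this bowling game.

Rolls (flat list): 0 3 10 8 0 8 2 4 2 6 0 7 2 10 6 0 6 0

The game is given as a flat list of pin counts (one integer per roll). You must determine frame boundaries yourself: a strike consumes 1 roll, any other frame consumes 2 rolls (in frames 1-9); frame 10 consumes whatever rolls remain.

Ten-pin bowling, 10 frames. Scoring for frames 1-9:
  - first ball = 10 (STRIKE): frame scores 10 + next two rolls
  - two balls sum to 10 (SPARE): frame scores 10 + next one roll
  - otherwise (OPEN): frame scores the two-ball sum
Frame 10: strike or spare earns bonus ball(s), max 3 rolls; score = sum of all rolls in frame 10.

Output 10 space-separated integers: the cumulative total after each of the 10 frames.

Frame 1: OPEN (0+3=3). Cumulative: 3
Frame 2: STRIKE. 10 + next two rolls (8+0) = 18. Cumulative: 21
Frame 3: OPEN (8+0=8). Cumulative: 29
Frame 4: SPARE (8+2=10). 10 + next roll (4) = 14. Cumulative: 43
Frame 5: OPEN (4+2=6). Cumulative: 49
Frame 6: OPEN (6+0=6). Cumulative: 55
Frame 7: OPEN (7+2=9). Cumulative: 64
Frame 8: STRIKE. 10 + next two rolls (6+0) = 16. Cumulative: 80
Frame 9: OPEN (6+0=6). Cumulative: 86
Frame 10: OPEN. Sum of all frame-10 rolls (6+0) = 6. Cumulative: 92

Answer: 3 21 29 43 49 55 64 80 86 92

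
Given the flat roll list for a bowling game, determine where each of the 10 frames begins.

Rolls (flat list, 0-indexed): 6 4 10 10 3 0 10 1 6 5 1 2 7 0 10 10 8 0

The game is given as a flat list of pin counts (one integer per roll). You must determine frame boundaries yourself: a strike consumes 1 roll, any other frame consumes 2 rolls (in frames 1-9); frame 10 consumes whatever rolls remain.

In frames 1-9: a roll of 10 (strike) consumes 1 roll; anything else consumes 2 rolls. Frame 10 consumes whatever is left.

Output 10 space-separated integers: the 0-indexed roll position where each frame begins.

Answer: 0 2 3 4 6 7 9 11 13 15

Derivation:
Frame 1 starts at roll index 0: rolls=6,4 (sum=10), consumes 2 rolls
Frame 2 starts at roll index 2: roll=10 (strike), consumes 1 roll
Frame 3 starts at roll index 3: roll=10 (strike), consumes 1 roll
Frame 4 starts at roll index 4: rolls=3,0 (sum=3), consumes 2 rolls
Frame 5 starts at roll index 6: roll=10 (strike), consumes 1 roll
Frame 6 starts at roll index 7: rolls=1,6 (sum=7), consumes 2 rolls
Frame 7 starts at roll index 9: rolls=5,1 (sum=6), consumes 2 rolls
Frame 8 starts at roll index 11: rolls=2,7 (sum=9), consumes 2 rolls
Frame 9 starts at roll index 13: rolls=0,10 (sum=10), consumes 2 rolls
Frame 10 starts at roll index 15: 3 remaining rolls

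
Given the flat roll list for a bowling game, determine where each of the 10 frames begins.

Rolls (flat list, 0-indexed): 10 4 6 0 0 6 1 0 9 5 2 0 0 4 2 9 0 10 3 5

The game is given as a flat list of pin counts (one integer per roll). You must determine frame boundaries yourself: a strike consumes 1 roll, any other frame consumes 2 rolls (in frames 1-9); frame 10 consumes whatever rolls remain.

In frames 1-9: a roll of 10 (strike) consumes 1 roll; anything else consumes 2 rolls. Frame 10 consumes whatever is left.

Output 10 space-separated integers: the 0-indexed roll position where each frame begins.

Answer: 0 1 3 5 7 9 11 13 15 17

Derivation:
Frame 1 starts at roll index 0: roll=10 (strike), consumes 1 roll
Frame 2 starts at roll index 1: rolls=4,6 (sum=10), consumes 2 rolls
Frame 3 starts at roll index 3: rolls=0,0 (sum=0), consumes 2 rolls
Frame 4 starts at roll index 5: rolls=6,1 (sum=7), consumes 2 rolls
Frame 5 starts at roll index 7: rolls=0,9 (sum=9), consumes 2 rolls
Frame 6 starts at roll index 9: rolls=5,2 (sum=7), consumes 2 rolls
Frame 7 starts at roll index 11: rolls=0,0 (sum=0), consumes 2 rolls
Frame 8 starts at roll index 13: rolls=4,2 (sum=6), consumes 2 rolls
Frame 9 starts at roll index 15: rolls=9,0 (sum=9), consumes 2 rolls
Frame 10 starts at roll index 17: 3 remaining rolls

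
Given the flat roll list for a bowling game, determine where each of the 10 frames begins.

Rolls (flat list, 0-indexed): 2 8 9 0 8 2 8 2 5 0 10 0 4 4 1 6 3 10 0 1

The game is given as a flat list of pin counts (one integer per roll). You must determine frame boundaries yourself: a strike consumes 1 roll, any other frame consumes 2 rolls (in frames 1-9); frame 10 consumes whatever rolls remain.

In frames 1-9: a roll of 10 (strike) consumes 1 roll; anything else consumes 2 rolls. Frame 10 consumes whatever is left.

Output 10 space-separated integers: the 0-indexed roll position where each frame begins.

Frame 1 starts at roll index 0: rolls=2,8 (sum=10), consumes 2 rolls
Frame 2 starts at roll index 2: rolls=9,0 (sum=9), consumes 2 rolls
Frame 3 starts at roll index 4: rolls=8,2 (sum=10), consumes 2 rolls
Frame 4 starts at roll index 6: rolls=8,2 (sum=10), consumes 2 rolls
Frame 5 starts at roll index 8: rolls=5,0 (sum=5), consumes 2 rolls
Frame 6 starts at roll index 10: roll=10 (strike), consumes 1 roll
Frame 7 starts at roll index 11: rolls=0,4 (sum=4), consumes 2 rolls
Frame 8 starts at roll index 13: rolls=4,1 (sum=5), consumes 2 rolls
Frame 9 starts at roll index 15: rolls=6,3 (sum=9), consumes 2 rolls
Frame 10 starts at roll index 17: 3 remaining rolls

Answer: 0 2 4 6 8 10 11 13 15 17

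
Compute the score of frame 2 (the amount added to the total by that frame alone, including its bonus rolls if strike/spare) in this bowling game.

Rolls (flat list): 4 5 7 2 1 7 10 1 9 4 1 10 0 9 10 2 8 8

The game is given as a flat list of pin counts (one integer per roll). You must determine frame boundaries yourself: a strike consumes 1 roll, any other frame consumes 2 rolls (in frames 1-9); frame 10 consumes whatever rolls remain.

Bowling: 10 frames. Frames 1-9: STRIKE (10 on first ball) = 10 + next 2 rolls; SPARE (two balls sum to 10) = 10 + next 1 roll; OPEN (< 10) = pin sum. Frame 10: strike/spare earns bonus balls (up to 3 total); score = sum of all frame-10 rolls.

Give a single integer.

Frame 1: OPEN (4+5=9). Cumulative: 9
Frame 2: OPEN (7+2=9). Cumulative: 18
Frame 3: OPEN (1+7=8). Cumulative: 26
Frame 4: STRIKE. 10 + next two rolls (1+9) = 20. Cumulative: 46

Answer: 9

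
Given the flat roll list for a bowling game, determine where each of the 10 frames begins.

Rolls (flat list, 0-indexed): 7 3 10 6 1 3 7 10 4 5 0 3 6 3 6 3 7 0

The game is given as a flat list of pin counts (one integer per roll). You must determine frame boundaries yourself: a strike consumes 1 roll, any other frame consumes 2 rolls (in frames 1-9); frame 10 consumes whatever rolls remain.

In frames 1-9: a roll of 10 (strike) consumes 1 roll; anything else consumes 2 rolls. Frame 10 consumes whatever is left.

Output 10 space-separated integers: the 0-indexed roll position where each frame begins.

Answer: 0 2 3 5 7 8 10 12 14 16

Derivation:
Frame 1 starts at roll index 0: rolls=7,3 (sum=10), consumes 2 rolls
Frame 2 starts at roll index 2: roll=10 (strike), consumes 1 roll
Frame 3 starts at roll index 3: rolls=6,1 (sum=7), consumes 2 rolls
Frame 4 starts at roll index 5: rolls=3,7 (sum=10), consumes 2 rolls
Frame 5 starts at roll index 7: roll=10 (strike), consumes 1 roll
Frame 6 starts at roll index 8: rolls=4,5 (sum=9), consumes 2 rolls
Frame 7 starts at roll index 10: rolls=0,3 (sum=3), consumes 2 rolls
Frame 8 starts at roll index 12: rolls=6,3 (sum=9), consumes 2 rolls
Frame 9 starts at roll index 14: rolls=6,3 (sum=9), consumes 2 rolls
Frame 10 starts at roll index 16: 2 remaining rolls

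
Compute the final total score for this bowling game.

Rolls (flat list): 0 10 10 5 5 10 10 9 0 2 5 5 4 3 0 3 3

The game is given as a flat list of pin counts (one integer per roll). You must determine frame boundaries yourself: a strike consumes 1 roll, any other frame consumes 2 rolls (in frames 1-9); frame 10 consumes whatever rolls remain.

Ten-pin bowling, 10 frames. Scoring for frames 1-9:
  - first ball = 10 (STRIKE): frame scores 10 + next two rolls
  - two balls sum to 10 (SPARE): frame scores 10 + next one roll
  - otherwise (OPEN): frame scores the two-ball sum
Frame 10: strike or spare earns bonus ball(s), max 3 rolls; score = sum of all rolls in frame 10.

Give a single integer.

Frame 1: SPARE (0+10=10). 10 + next roll (10) = 20. Cumulative: 20
Frame 2: STRIKE. 10 + next two rolls (5+5) = 20. Cumulative: 40
Frame 3: SPARE (5+5=10). 10 + next roll (10) = 20. Cumulative: 60
Frame 4: STRIKE. 10 + next two rolls (10+9) = 29. Cumulative: 89
Frame 5: STRIKE. 10 + next two rolls (9+0) = 19. Cumulative: 108
Frame 6: OPEN (9+0=9). Cumulative: 117
Frame 7: OPEN (2+5=7). Cumulative: 124
Frame 8: OPEN (5+4=9). Cumulative: 133
Frame 9: OPEN (3+0=3). Cumulative: 136
Frame 10: OPEN. Sum of all frame-10 rolls (3+3) = 6. Cumulative: 142

Answer: 142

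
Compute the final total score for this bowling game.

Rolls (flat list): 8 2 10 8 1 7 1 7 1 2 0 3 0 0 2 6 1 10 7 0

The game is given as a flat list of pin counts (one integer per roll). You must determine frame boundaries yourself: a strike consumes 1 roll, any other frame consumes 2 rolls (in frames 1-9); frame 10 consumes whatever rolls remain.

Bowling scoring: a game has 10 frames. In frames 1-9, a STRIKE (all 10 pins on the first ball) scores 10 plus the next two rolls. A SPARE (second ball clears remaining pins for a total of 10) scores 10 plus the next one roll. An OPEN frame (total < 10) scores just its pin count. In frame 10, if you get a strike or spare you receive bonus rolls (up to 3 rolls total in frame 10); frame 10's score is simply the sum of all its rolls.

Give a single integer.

Frame 1: SPARE (8+2=10). 10 + next roll (10) = 20. Cumulative: 20
Frame 2: STRIKE. 10 + next two rolls (8+1) = 19. Cumulative: 39
Frame 3: OPEN (8+1=9). Cumulative: 48
Frame 4: OPEN (7+1=8). Cumulative: 56
Frame 5: OPEN (7+1=8). Cumulative: 64
Frame 6: OPEN (2+0=2). Cumulative: 66
Frame 7: OPEN (3+0=3). Cumulative: 69
Frame 8: OPEN (0+2=2). Cumulative: 71
Frame 9: OPEN (6+1=7). Cumulative: 78
Frame 10: STRIKE. Sum of all frame-10 rolls (10+7+0) = 17. Cumulative: 95

Answer: 95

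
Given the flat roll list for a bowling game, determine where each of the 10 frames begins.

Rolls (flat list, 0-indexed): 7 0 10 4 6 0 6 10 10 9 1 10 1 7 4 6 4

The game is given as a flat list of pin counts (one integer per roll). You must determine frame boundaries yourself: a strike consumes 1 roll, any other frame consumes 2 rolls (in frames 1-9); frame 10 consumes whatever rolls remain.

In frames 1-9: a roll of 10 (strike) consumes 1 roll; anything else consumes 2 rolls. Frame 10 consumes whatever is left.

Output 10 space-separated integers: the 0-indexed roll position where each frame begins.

Answer: 0 2 3 5 7 8 9 11 12 14

Derivation:
Frame 1 starts at roll index 0: rolls=7,0 (sum=7), consumes 2 rolls
Frame 2 starts at roll index 2: roll=10 (strike), consumes 1 roll
Frame 3 starts at roll index 3: rolls=4,6 (sum=10), consumes 2 rolls
Frame 4 starts at roll index 5: rolls=0,6 (sum=6), consumes 2 rolls
Frame 5 starts at roll index 7: roll=10 (strike), consumes 1 roll
Frame 6 starts at roll index 8: roll=10 (strike), consumes 1 roll
Frame 7 starts at roll index 9: rolls=9,1 (sum=10), consumes 2 rolls
Frame 8 starts at roll index 11: roll=10 (strike), consumes 1 roll
Frame 9 starts at roll index 12: rolls=1,7 (sum=8), consumes 2 rolls
Frame 10 starts at roll index 14: 3 remaining rolls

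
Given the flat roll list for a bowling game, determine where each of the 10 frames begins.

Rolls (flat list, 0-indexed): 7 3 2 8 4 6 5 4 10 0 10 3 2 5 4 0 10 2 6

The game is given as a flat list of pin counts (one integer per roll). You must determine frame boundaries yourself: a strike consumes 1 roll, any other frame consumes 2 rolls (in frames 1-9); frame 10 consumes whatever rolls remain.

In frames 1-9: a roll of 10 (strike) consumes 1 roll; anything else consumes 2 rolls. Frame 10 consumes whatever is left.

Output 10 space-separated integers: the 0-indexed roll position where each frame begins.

Frame 1 starts at roll index 0: rolls=7,3 (sum=10), consumes 2 rolls
Frame 2 starts at roll index 2: rolls=2,8 (sum=10), consumes 2 rolls
Frame 3 starts at roll index 4: rolls=4,6 (sum=10), consumes 2 rolls
Frame 4 starts at roll index 6: rolls=5,4 (sum=9), consumes 2 rolls
Frame 5 starts at roll index 8: roll=10 (strike), consumes 1 roll
Frame 6 starts at roll index 9: rolls=0,10 (sum=10), consumes 2 rolls
Frame 7 starts at roll index 11: rolls=3,2 (sum=5), consumes 2 rolls
Frame 8 starts at roll index 13: rolls=5,4 (sum=9), consumes 2 rolls
Frame 9 starts at roll index 15: rolls=0,10 (sum=10), consumes 2 rolls
Frame 10 starts at roll index 17: 2 remaining rolls

Answer: 0 2 4 6 8 9 11 13 15 17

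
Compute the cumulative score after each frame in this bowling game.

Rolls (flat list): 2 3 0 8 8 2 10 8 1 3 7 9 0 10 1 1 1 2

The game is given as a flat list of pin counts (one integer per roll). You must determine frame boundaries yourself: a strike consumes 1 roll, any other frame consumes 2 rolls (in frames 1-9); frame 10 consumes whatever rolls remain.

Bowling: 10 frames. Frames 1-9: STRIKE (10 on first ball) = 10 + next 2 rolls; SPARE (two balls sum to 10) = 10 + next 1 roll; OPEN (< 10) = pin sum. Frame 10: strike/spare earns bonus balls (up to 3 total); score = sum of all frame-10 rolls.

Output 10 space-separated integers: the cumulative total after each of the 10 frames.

Frame 1: OPEN (2+3=5). Cumulative: 5
Frame 2: OPEN (0+8=8). Cumulative: 13
Frame 3: SPARE (8+2=10). 10 + next roll (10) = 20. Cumulative: 33
Frame 4: STRIKE. 10 + next two rolls (8+1) = 19. Cumulative: 52
Frame 5: OPEN (8+1=9). Cumulative: 61
Frame 6: SPARE (3+7=10). 10 + next roll (9) = 19. Cumulative: 80
Frame 7: OPEN (9+0=9). Cumulative: 89
Frame 8: STRIKE. 10 + next two rolls (1+1) = 12. Cumulative: 101
Frame 9: OPEN (1+1=2). Cumulative: 103
Frame 10: OPEN. Sum of all frame-10 rolls (1+2) = 3. Cumulative: 106

Answer: 5 13 33 52 61 80 89 101 103 106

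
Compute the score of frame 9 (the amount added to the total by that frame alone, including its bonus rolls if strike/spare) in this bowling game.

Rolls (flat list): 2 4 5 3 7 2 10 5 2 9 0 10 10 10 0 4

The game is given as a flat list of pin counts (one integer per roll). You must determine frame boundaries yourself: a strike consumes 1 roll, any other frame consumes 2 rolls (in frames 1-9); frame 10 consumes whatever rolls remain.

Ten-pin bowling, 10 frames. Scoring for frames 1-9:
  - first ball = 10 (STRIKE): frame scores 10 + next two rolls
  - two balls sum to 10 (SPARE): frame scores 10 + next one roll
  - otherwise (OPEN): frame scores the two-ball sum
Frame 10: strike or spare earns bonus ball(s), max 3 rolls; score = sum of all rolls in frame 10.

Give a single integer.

Answer: 14

Derivation:
Frame 1: OPEN (2+4=6). Cumulative: 6
Frame 2: OPEN (5+3=8). Cumulative: 14
Frame 3: OPEN (7+2=9). Cumulative: 23
Frame 4: STRIKE. 10 + next two rolls (5+2) = 17. Cumulative: 40
Frame 5: OPEN (5+2=7). Cumulative: 47
Frame 6: OPEN (9+0=9). Cumulative: 56
Frame 7: STRIKE. 10 + next two rolls (10+10) = 30. Cumulative: 86
Frame 8: STRIKE. 10 + next two rolls (10+0) = 20. Cumulative: 106
Frame 9: STRIKE. 10 + next two rolls (0+4) = 14. Cumulative: 120
Frame 10: OPEN. Sum of all frame-10 rolls (0+4) = 4. Cumulative: 124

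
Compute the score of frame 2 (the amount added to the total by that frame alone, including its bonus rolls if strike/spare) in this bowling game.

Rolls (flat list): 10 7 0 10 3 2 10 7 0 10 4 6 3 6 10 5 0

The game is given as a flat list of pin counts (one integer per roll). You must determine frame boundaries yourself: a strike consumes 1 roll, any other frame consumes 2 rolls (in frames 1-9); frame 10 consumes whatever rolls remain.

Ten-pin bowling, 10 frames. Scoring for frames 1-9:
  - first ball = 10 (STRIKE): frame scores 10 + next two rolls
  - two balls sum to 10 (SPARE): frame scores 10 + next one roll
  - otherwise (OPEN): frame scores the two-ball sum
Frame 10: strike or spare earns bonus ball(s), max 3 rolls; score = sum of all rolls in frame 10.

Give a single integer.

Answer: 7

Derivation:
Frame 1: STRIKE. 10 + next two rolls (7+0) = 17. Cumulative: 17
Frame 2: OPEN (7+0=7). Cumulative: 24
Frame 3: STRIKE. 10 + next two rolls (3+2) = 15. Cumulative: 39
Frame 4: OPEN (3+2=5). Cumulative: 44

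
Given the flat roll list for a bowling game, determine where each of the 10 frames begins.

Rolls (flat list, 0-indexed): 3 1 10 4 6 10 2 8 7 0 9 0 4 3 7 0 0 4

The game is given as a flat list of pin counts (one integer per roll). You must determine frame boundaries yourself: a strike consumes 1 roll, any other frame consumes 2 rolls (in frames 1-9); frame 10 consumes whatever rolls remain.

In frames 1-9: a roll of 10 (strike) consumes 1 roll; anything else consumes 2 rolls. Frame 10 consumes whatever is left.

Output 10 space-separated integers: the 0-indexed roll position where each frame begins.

Answer: 0 2 3 5 6 8 10 12 14 16

Derivation:
Frame 1 starts at roll index 0: rolls=3,1 (sum=4), consumes 2 rolls
Frame 2 starts at roll index 2: roll=10 (strike), consumes 1 roll
Frame 3 starts at roll index 3: rolls=4,6 (sum=10), consumes 2 rolls
Frame 4 starts at roll index 5: roll=10 (strike), consumes 1 roll
Frame 5 starts at roll index 6: rolls=2,8 (sum=10), consumes 2 rolls
Frame 6 starts at roll index 8: rolls=7,0 (sum=7), consumes 2 rolls
Frame 7 starts at roll index 10: rolls=9,0 (sum=9), consumes 2 rolls
Frame 8 starts at roll index 12: rolls=4,3 (sum=7), consumes 2 rolls
Frame 9 starts at roll index 14: rolls=7,0 (sum=7), consumes 2 rolls
Frame 10 starts at roll index 16: 2 remaining rolls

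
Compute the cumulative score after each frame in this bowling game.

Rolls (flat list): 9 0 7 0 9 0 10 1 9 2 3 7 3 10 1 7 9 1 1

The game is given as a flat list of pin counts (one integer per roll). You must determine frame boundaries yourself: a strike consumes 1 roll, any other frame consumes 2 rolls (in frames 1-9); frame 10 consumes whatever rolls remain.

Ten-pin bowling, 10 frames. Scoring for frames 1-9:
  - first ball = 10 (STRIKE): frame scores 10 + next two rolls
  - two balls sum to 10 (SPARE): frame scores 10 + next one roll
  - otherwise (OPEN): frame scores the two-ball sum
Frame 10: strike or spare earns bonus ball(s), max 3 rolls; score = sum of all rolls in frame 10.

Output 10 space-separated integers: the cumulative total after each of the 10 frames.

Frame 1: OPEN (9+0=9). Cumulative: 9
Frame 2: OPEN (7+0=7). Cumulative: 16
Frame 3: OPEN (9+0=9). Cumulative: 25
Frame 4: STRIKE. 10 + next two rolls (1+9) = 20. Cumulative: 45
Frame 5: SPARE (1+9=10). 10 + next roll (2) = 12. Cumulative: 57
Frame 6: OPEN (2+3=5). Cumulative: 62
Frame 7: SPARE (7+3=10). 10 + next roll (10) = 20. Cumulative: 82
Frame 8: STRIKE. 10 + next two rolls (1+7) = 18. Cumulative: 100
Frame 9: OPEN (1+7=8). Cumulative: 108
Frame 10: SPARE. Sum of all frame-10 rolls (9+1+1) = 11. Cumulative: 119

Answer: 9 16 25 45 57 62 82 100 108 119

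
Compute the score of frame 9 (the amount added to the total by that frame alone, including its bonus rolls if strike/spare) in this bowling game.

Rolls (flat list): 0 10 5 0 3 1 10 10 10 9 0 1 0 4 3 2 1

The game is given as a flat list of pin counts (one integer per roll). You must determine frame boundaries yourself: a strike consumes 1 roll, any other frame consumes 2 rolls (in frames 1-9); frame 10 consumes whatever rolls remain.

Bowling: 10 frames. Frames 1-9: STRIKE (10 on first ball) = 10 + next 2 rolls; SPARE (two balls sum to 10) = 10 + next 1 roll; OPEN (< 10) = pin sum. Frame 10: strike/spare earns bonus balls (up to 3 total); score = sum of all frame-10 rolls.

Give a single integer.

Frame 1: SPARE (0+10=10). 10 + next roll (5) = 15. Cumulative: 15
Frame 2: OPEN (5+0=5). Cumulative: 20
Frame 3: OPEN (3+1=4). Cumulative: 24
Frame 4: STRIKE. 10 + next two rolls (10+10) = 30. Cumulative: 54
Frame 5: STRIKE. 10 + next two rolls (10+9) = 29. Cumulative: 83
Frame 6: STRIKE. 10 + next two rolls (9+0) = 19. Cumulative: 102
Frame 7: OPEN (9+0=9). Cumulative: 111
Frame 8: OPEN (1+0=1). Cumulative: 112
Frame 9: OPEN (4+3=7). Cumulative: 119
Frame 10: OPEN. Sum of all frame-10 rolls (2+1) = 3. Cumulative: 122

Answer: 7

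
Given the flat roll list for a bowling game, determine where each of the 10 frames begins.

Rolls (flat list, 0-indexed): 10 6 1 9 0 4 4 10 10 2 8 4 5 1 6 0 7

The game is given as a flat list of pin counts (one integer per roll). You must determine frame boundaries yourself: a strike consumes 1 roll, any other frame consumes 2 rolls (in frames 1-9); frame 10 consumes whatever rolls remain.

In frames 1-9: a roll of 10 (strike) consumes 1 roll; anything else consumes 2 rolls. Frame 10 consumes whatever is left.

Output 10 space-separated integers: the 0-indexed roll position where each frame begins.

Frame 1 starts at roll index 0: roll=10 (strike), consumes 1 roll
Frame 2 starts at roll index 1: rolls=6,1 (sum=7), consumes 2 rolls
Frame 3 starts at roll index 3: rolls=9,0 (sum=9), consumes 2 rolls
Frame 4 starts at roll index 5: rolls=4,4 (sum=8), consumes 2 rolls
Frame 5 starts at roll index 7: roll=10 (strike), consumes 1 roll
Frame 6 starts at roll index 8: roll=10 (strike), consumes 1 roll
Frame 7 starts at roll index 9: rolls=2,8 (sum=10), consumes 2 rolls
Frame 8 starts at roll index 11: rolls=4,5 (sum=9), consumes 2 rolls
Frame 9 starts at roll index 13: rolls=1,6 (sum=7), consumes 2 rolls
Frame 10 starts at roll index 15: 2 remaining rolls

Answer: 0 1 3 5 7 8 9 11 13 15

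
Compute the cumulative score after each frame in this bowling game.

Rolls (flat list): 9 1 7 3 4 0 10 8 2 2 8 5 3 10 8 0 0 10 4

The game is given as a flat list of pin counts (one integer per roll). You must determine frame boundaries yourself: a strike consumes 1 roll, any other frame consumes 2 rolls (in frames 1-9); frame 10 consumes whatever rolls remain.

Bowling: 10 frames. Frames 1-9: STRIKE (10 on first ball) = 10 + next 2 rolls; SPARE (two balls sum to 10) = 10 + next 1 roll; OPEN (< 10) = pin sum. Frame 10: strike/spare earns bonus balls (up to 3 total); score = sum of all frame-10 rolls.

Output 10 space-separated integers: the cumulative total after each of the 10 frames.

Frame 1: SPARE (9+1=10). 10 + next roll (7) = 17. Cumulative: 17
Frame 2: SPARE (7+3=10). 10 + next roll (4) = 14. Cumulative: 31
Frame 3: OPEN (4+0=4). Cumulative: 35
Frame 4: STRIKE. 10 + next two rolls (8+2) = 20. Cumulative: 55
Frame 5: SPARE (8+2=10). 10 + next roll (2) = 12. Cumulative: 67
Frame 6: SPARE (2+8=10). 10 + next roll (5) = 15. Cumulative: 82
Frame 7: OPEN (5+3=8). Cumulative: 90
Frame 8: STRIKE. 10 + next two rolls (8+0) = 18. Cumulative: 108
Frame 9: OPEN (8+0=8). Cumulative: 116
Frame 10: SPARE. Sum of all frame-10 rolls (0+10+4) = 14. Cumulative: 130

Answer: 17 31 35 55 67 82 90 108 116 130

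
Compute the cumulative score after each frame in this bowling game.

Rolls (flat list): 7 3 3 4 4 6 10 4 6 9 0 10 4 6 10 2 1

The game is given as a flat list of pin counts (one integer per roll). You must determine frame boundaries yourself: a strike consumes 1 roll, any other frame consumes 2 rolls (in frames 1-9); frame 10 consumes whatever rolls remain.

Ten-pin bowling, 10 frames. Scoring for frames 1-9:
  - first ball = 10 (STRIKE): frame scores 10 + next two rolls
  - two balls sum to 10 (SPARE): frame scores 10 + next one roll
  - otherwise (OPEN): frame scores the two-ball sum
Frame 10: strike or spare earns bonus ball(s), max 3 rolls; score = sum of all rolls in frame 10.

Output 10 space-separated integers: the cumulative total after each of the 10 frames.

Frame 1: SPARE (7+3=10). 10 + next roll (3) = 13. Cumulative: 13
Frame 2: OPEN (3+4=7). Cumulative: 20
Frame 3: SPARE (4+6=10). 10 + next roll (10) = 20. Cumulative: 40
Frame 4: STRIKE. 10 + next two rolls (4+6) = 20. Cumulative: 60
Frame 5: SPARE (4+6=10). 10 + next roll (9) = 19. Cumulative: 79
Frame 6: OPEN (9+0=9). Cumulative: 88
Frame 7: STRIKE. 10 + next two rolls (4+6) = 20. Cumulative: 108
Frame 8: SPARE (4+6=10). 10 + next roll (10) = 20. Cumulative: 128
Frame 9: STRIKE. 10 + next two rolls (2+1) = 13. Cumulative: 141
Frame 10: OPEN. Sum of all frame-10 rolls (2+1) = 3. Cumulative: 144

Answer: 13 20 40 60 79 88 108 128 141 144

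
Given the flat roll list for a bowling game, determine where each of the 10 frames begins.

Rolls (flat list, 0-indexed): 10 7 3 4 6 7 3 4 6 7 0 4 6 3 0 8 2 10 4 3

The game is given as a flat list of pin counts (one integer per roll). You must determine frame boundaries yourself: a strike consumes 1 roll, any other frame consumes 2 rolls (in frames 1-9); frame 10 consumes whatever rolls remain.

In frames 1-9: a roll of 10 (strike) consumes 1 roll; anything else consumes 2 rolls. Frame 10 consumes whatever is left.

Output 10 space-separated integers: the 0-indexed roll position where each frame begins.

Frame 1 starts at roll index 0: roll=10 (strike), consumes 1 roll
Frame 2 starts at roll index 1: rolls=7,3 (sum=10), consumes 2 rolls
Frame 3 starts at roll index 3: rolls=4,6 (sum=10), consumes 2 rolls
Frame 4 starts at roll index 5: rolls=7,3 (sum=10), consumes 2 rolls
Frame 5 starts at roll index 7: rolls=4,6 (sum=10), consumes 2 rolls
Frame 6 starts at roll index 9: rolls=7,0 (sum=7), consumes 2 rolls
Frame 7 starts at roll index 11: rolls=4,6 (sum=10), consumes 2 rolls
Frame 8 starts at roll index 13: rolls=3,0 (sum=3), consumes 2 rolls
Frame 9 starts at roll index 15: rolls=8,2 (sum=10), consumes 2 rolls
Frame 10 starts at roll index 17: 3 remaining rolls

Answer: 0 1 3 5 7 9 11 13 15 17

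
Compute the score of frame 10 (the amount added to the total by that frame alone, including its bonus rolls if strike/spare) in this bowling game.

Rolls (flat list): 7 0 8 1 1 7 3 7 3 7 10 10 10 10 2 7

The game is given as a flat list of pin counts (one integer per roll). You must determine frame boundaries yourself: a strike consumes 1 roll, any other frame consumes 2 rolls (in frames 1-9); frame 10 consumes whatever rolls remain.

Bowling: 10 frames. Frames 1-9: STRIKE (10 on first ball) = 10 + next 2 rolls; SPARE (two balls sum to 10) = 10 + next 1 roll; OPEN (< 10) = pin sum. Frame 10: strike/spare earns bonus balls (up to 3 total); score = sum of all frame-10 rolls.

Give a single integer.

Answer: 9

Derivation:
Frame 1: OPEN (7+0=7). Cumulative: 7
Frame 2: OPEN (8+1=9). Cumulative: 16
Frame 3: OPEN (1+7=8). Cumulative: 24
Frame 4: SPARE (3+7=10). 10 + next roll (3) = 13. Cumulative: 37
Frame 5: SPARE (3+7=10). 10 + next roll (10) = 20. Cumulative: 57
Frame 6: STRIKE. 10 + next two rolls (10+10) = 30. Cumulative: 87
Frame 7: STRIKE. 10 + next two rolls (10+10) = 30. Cumulative: 117
Frame 8: STRIKE. 10 + next two rolls (10+2) = 22. Cumulative: 139
Frame 9: STRIKE. 10 + next two rolls (2+7) = 19. Cumulative: 158
Frame 10: OPEN. Sum of all frame-10 rolls (2+7) = 9. Cumulative: 167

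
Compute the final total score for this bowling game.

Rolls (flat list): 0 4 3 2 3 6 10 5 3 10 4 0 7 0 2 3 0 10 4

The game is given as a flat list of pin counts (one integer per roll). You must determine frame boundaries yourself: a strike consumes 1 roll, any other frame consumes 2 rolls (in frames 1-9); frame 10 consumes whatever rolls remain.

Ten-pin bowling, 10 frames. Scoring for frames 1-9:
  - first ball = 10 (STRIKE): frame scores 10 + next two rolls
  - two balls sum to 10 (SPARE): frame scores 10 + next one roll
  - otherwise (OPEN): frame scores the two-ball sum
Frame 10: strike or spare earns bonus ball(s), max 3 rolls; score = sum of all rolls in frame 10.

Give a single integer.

Frame 1: OPEN (0+4=4). Cumulative: 4
Frame 2: OPEN (3+2=5). Cumulative: 9
Frame 3: OPEN (3+6=9). Cumulative: 18
Frame 4: STRIKE. 10 + next two rolls (5+3) = 18. Cumulative: 36
Frame 5: OPEN (5+3=8). Cumulative: 44
Frame 6: STRIKE. 10 + next two rolls (4+0) = 14. Cumulative: 58
Frame 7: OPEN (4+0=4). Cumulative: 62
Frame 8: OPEN (7+0=7). Cumulative: 69
Frame 9: OPEN (2+3=5). Cumulative: 74
Frame 10: SPARE. Sum of all frame-10 rolls (0+10+4) = 14. Cumulative: 88

Answer: 88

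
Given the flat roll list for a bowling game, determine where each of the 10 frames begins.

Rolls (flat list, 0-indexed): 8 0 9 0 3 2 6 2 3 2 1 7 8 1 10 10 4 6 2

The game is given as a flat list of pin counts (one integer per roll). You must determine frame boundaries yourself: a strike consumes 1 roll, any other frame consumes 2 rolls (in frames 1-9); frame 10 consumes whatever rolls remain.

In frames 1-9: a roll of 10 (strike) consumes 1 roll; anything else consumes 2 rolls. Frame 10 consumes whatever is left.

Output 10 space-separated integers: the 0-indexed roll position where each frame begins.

Frame 1 starts at roll index 0: rolls=8,0 (sum=8), consumes 2 rolls
Frame 2 starts at roll index 2: rolls=9,0 (sum=9), consumes 2 rolls
Frame 3 starts at roll index 4: rolls=3,2 (sum=5), consumes 2 rolls
Frame 4 starts at roll index 6: rolls=6,2 (sum=8), consumes 2 rolls
Frame 5 starts at roll index 8: rolls=3,2 (sum=5), consumes 2 rolls
Frame 6 starts at roll index 10: rolls=1,7 (sum=8), consumes 2 rolls
Frame 7 starts at roll index 12: rolls=8,1 (sum=9), consumes 2 rolls
Frame 8 starts at roll index 14: roll=10 (strike), consumes 1 roll
Frame 9 starts at roll index 15: roll=10 (strike), consumes 1 roll
Frame 10 starts at roll index 16: 3 remaining rolls

Answer: 0 2 4 6 8 10 12 14 15 16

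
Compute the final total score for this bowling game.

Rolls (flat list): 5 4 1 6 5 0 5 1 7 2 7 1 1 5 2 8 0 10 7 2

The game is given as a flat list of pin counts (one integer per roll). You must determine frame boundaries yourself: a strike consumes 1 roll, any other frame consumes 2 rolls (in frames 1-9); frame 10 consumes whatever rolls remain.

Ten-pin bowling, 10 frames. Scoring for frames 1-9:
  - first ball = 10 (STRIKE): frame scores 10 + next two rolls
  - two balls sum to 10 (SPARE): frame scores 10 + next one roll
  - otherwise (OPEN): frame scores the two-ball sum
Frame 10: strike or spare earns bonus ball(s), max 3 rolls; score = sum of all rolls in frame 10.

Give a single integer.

Answer: 86

Derivation:
Frame 1: OPEN (5+4=9). Cumulative: 9
Frame 2: OPEN (1+6=7). Cumulative: 16
Frame 3: OPEN (5+0=5). Cumulative: 21
Frame 4: OPEN (5+1=6). Cumulative: 27
Frame 5: OPEN (7+2=9). Cumulative: 36
Frame 6: OPEN (7+1=8). Cumulative: 44
Frame 7: OPEN (1+5=6). Cumulative: 50
Frame 8: SPARE (2+8=10). 10 + next roll (0) = 10. Cumulative: 60
Frame 9: SPARE (0+10=10). 10 + next roll (7) = 17. Cumulative: 77
Frame 10: OPEN. Sum of all frame-10 rolls (7+2) = 9. Cumulative: 86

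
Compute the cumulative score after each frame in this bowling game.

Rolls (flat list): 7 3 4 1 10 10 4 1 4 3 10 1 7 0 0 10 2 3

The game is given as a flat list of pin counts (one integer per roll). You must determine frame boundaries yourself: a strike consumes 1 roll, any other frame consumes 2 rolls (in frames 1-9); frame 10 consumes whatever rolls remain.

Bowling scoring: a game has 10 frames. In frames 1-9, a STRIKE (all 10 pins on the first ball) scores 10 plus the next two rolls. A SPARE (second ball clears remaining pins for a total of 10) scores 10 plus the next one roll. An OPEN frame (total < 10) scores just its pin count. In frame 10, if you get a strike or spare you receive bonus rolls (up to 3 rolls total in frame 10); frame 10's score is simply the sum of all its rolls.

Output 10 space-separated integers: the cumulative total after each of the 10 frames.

Frame 1: SPARE (7+3=10). 10 + next roll (4) = 14. Cumulative: 14
Frame 2: OPEN (4+1=5). Cumulative: 19
Frame 3: STRIKE. 10 + next two rolls (10+4) = 24. Cumulative: 43
Frame 4: STRIKE. 10 + next two rolls (4+1) = 15. Cumulative: 58
Frame 5: OPEN (4+1=5). Cumulative: 63
Frame 6: OPEN (4+3=7). Cumulative: 70
Frame 7: STRIKE. 10 + next two rolls (1+7) = 18. Cumulative: 88
Frame 8: OPEN (1+7=8). Cumulative: 96
Frame 9: OPEN (0+0=0). Cumulative: 96
Frame 10: STRIKE. Sum of all frame-10 rolls (10+2+3) = 15. Cumulative: 111

Answer: 14 19 43 58 63 70 88 96 96 111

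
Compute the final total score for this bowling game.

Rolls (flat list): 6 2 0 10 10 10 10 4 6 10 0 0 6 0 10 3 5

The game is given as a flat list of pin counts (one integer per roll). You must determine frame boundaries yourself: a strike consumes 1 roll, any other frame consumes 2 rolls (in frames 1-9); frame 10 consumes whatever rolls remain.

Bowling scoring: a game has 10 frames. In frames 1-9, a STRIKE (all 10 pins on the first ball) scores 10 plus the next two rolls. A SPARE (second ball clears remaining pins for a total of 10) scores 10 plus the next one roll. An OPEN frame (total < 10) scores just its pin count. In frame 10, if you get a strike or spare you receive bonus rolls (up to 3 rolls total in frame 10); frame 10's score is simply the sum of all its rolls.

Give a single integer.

Frame 1: OPEN (6+2=8). Cumulative: 8
Frame 2: SPARE (0+10=10). 10 + next roll (10) = 20. Cumulative: 28
Frame 3: STRIKE. 10 + next two rolls (10+10) = 30. Cumulative: 58
Frame 4: STRIKE. 10 + next two rolls (10+4) = 24. Cumulative: 82
Frame 5: STRIKE. 10 + next two rolls (4+6) = 20. Cumulative: 102
Frame 6: SPARE (4+6=10). 10 + next roll (10) = 20. Cumulative: 122
Frame 7: STRIKE. 10 + next two rolls (0+0) = 10. Cumulative: 132
Frame 8: OPEN (0+0=0). Cumulative: 132
Frame 9: OPEN (6+0=6). Cumulative: 138
Frame 10: STRIKE. Sum of all frame-10 rolls (10+3+5) = 18. Cumulative: 156

Answer: 156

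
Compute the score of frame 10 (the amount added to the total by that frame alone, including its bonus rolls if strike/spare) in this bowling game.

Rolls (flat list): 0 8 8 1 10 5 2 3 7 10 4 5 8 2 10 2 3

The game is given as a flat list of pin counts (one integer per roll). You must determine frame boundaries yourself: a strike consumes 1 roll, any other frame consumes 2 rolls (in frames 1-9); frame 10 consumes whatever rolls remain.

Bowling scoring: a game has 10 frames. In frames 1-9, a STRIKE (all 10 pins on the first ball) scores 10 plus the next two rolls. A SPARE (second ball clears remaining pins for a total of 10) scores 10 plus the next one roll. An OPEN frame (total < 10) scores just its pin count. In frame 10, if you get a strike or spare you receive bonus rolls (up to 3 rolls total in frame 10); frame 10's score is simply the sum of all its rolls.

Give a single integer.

Frame 1: OPEN (0+8=8). Cumulative: 8
Frame 2: OPEN (8+1=9). Cumulative: 17
Frame 3: STRIKE. 10 + next two rolls (5+2) = 17. Cumulative: 34
Frame 4: OPEN (5+2=7). Cumulative: 41
Frame 5: SPARE (3+7=10). 10 + next roll (10) = 20. Cumulative: 61
Frame 6: STRIKE. 10 + next two rolls (4+5) = 19. Cumulative: 80
Frame 7: OPEN (4+5=9). Cumulative: 89
Frame 8: SPARE (8+2=10). 10 + next roll (10) = 20. Cumulative: 109
Frame 9: STRIKE. 10 + next two rolls (2+3) = 15. Cumulative: 124
Frame 10: OPEN. Sum of all frame-10 rolls (2+3) = 5. Cumulative: 129

Answer: 5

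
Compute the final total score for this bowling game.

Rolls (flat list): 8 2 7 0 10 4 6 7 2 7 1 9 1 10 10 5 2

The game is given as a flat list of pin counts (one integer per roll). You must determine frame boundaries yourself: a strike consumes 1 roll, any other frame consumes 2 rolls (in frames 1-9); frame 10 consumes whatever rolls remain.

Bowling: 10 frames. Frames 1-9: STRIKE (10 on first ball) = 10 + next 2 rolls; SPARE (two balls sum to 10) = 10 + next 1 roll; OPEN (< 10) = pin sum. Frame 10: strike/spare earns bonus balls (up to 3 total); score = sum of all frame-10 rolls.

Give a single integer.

Frame 1: SPARE (8+2=10). 10 + next roll (7) = 17. Cumulative: 17
Frame 2: OPEN (7+0=7). Cumulative: 24
Frame 3: STRIKE. 10 + next two rolls (4+6) = 20. Cumulative: 44
Frame 4: SPARE (4+6=10). 10 + next roll (7) = 17. Cumulative: 61
Frame 5: OPEN (7+2=9). Cumulative: 70
Frame 6: OPEN (7+1=8). Cumulative: 78
Frame 7: SPARE (9+1=10). 10 + next roll (10) = 20. Cumulative: 98
Frame 8: STRIKE. 10 + next two rolls (10+5) = 25. Cumulative: 123
Frame 9: STRIKE. 10 + next two rolls (5+2) = 17. Cumulative: 140
Frame 10: OPEN. Sum of all frame-10 rolls (5+2) = 7. Cumulative: 147

Answer: 147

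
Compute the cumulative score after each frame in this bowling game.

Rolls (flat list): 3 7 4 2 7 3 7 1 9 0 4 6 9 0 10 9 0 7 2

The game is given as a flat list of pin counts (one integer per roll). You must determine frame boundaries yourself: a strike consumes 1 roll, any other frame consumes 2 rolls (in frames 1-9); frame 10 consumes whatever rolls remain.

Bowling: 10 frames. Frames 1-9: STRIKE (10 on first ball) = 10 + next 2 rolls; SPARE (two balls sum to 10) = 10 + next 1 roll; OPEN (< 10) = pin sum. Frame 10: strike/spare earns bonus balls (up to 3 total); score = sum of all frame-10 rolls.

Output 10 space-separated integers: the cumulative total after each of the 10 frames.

Frame 1: SPARE (3+7=10). 10 + next roll (4) = 14. Cumulative: 14
Frame 2: OPEN (4+2=6). Cumulative: 20
Frame 3: SPARE (7+3=10). 10 + next roll (7) = 17. Cumulative: 37
Frame 4: OPEN (7+1=8). Cumulative: 45
Frame 5: OPEN (9+0=9). Cumulative: 54
Frame 6: SPARE (4+6=10). 10 + next roll (9) = 19. Cumulative: 73
Frame 7: OPEN (9+0=9). Cumulative: 82
Frame 8: STRIKE. 10 + next two rolls (9+0) = 19. Cumulative: 101
Frame 9: OPEN (9+0=9). Cumulative: 110
Frame 10: OPEN. Sum of all frame-10 rolls (7+2) = 9. Cumulative: 119

Answer: 14 20 37 45 54 73 82 101 110 119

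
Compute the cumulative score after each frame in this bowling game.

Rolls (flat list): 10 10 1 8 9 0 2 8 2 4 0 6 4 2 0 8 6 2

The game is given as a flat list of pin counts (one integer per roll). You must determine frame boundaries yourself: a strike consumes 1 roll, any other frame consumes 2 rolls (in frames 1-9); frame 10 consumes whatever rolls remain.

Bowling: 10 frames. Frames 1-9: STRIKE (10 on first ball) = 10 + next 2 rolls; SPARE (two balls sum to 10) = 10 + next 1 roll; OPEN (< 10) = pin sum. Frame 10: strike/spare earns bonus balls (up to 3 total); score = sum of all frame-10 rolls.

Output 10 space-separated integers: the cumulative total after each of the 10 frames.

Answer: 21 40 49 58 70 76 82 88 96 104

Derivation:
Frame 1: STRIKE. 10 + next two rolls (10+1) = 21. Cumulative: 21
Frame 2: STRIKE. 10 + next two rolls (1+8) = 19. Cumulative: 40
Frame 3: OPEN (1+8=9). Cumulative: 49
Frame 4: OPEN (9+0=9). Cumulative: 58
Frame 5: SPARE (2+8=10). 10 + next roll (2) = 12. Cumulative: 70
Frame 6: OPEN (2+4=6). Cumulative: 76
Frame 7: OPEN (0+6=6). Cumulative: 82
Frame 8: OPEN (4+2=6). Cumulative: 88
Frame 9: OPEN (0+8=8). Cumulative: 96
Frame 10: OPEN. Sum of all frame-10 rolls (6+2) = 8. Cumulative: 104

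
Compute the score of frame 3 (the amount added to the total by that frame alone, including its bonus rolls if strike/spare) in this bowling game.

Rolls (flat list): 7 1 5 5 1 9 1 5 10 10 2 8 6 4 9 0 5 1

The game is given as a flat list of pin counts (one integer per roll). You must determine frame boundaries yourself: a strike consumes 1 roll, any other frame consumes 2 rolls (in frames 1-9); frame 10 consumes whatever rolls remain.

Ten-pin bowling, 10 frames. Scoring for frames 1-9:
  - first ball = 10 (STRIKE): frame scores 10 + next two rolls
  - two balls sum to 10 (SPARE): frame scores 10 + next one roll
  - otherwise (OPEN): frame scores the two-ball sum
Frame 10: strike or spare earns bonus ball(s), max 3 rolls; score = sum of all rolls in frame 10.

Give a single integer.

Frame 1: OPEN (7+1=8). Cumulative: 8
Frame 2: SPARE (5+5=10). 10 + next roll (1) = 11. Cumulative: 19
Frame 3: SPARE (1+9=10). 10 + next roll (1) = 11. Cumulative: 30
Frame 4: OPEN (1+5=6). Cumulative: 36
Frame 5: STRIKE. 10 + next two rolls (10+2) = 22. Cumulative: 58

Answer: 11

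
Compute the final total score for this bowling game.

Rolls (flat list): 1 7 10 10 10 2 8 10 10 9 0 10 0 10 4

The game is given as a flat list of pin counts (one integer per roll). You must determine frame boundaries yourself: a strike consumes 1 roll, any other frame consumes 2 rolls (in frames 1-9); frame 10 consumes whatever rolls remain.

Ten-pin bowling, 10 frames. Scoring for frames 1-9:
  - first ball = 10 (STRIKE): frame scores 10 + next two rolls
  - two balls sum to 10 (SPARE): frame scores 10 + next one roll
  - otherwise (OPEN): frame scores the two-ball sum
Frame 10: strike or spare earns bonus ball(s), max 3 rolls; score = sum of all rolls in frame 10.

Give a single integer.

Frame 1: OPEN (1+7=8). Cumulative: 8
Frame 2: STRIKE. 10 + next two rolls (10+10) = 30. Cumulative: 38
Frame 3: STRIKE. 10 + next two rolls (10+2) = 22. Cumulative: 60
Frame 4: STRIKE. 10 + next two rolls (2+8) = 20. Cumulative: 80
Frame 5: SPARE (2+8=10). 10 + next roll (10) = 20. Cumulative: 100
Frame 6: STRIKE. 10 + next two rolls (10+9) = 29. Cumulative: 129
Frame 7: STRIKE. 10 + next two rolls (9+0) = 19. Cumulative: 148
Frame 8: OPEN (9+0=9). Cumulative: 157
Frame 9: STRIKE. 10 + next two rolls (0+10) = 20. Cumulative: 177
Frame 10: SPARE. Sum of all frame-10 rolls (0+10+4) = 14. Cumulative: 191

Answer: 191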